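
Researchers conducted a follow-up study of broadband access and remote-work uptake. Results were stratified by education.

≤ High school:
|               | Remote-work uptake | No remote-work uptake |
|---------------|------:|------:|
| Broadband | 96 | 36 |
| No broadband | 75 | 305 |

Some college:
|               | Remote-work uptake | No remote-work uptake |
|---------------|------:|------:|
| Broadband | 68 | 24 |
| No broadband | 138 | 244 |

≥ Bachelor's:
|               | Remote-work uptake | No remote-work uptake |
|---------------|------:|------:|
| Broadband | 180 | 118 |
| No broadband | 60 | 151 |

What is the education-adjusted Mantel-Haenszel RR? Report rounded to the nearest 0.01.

2.47

RR_MH = Σ(aᵢ·n₀ᵢ/nᵢ) / Σ(cᵢ·n₁ᵢ/nᵢ), with n₁ᵢ = aᵢ+bᵢ (exposed), n₀ᵢ = cᵢ+dᵢ (unexposed), nᵢ = n₁ᵢ+n₀ᵢ.
Stratum 1 (≤ High school): n₁ = 132, n₀ = 380, n = 512; a·n₀/n = 96·380/512 = 71.2500; c·n₁/n = 75·132/512 = 19.3359
Stratum 2 (Some college): n₁ = 92, n₀ = 382, n = 474; a·n₀/n = 68·382/474 = 54.8017; c·n₁/n = 138·92/474 = 26.7848
Stratum 3 (≥ Bachelor's): n₁ = 298, n₀ = 211, n = 509; a·n₀/n = 180·211/509 = 74.6169; c·n₁/n = 60·298/509 = 35.1277
RR_MH = (71.2500 + 54.8017 + 74.6169) / (19.3359 + 26.7848 + 35.1277) = 200.6686 / 81.2484 = 2.46981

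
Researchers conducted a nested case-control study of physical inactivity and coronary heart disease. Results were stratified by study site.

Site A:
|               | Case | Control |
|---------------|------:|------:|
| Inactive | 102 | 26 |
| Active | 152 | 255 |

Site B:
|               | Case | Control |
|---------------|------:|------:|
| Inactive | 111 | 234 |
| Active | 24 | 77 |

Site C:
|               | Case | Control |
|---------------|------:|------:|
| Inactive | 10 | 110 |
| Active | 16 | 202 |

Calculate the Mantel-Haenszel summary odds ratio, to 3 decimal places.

2.928

OR_MH = Σ(aᵢdᵢ/nᵢ) / Σ(bᵢcᵢ/nᵢ), where nᵢ is the stratum total.
Stratum 1 (Site A): n = 535; a·d/n = 102·255/535 = 48.6168; b·c/n = 26·152/535 = 7.3869
Stratum 2 (Site B): n = 446; a·d/n = 111·77/446 = 19.1637; b·c/n = 234·24/446 = 12.5919
Stratum 3 (Site C): n = 338; a·d/n = 10·202/338 = 5.9763; b·c/n = 110·16/338 = 5.2071
OR_MH = (48.6168 + 19.1637 + 5.9763) / (7.3869 + 12.5919 + 5.2071) = 73.7568 / 25.1859 = 2.92849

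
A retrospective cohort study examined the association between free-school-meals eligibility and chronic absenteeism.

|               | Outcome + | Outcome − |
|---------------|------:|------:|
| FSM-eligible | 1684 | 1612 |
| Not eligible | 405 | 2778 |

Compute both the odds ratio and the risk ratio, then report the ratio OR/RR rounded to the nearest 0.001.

Cells: a = 1684, b = 1612, c = 405, d = 2778.
OR = (1684·2778)/(1612·405) = 4678152/652860 = 7.16563
Risk in exposed = 1684/3296 = 0.51092; risk in unexposed = 405/3183 = 0.12724; RR = 4.01547
OR/RR = 7.16563 / 4.01547 = 1.78450
The outcome is not rare, so the OR lies further from 1 than the RR.

1.785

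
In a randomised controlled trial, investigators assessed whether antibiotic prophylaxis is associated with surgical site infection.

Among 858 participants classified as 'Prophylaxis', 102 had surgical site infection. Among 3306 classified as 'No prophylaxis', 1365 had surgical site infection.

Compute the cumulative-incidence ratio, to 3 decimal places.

From the description: a = 102, b = 756, c = 1365, d = 1941.
Risk in exposed = 102/858 = 0.11888; risk in unexposed = 1365/3306 = 0.41289.
RR = 0.11888 / 0.41289 = 0.28793
The risk is 71% lower among the exposed than among the unexposed.

0.288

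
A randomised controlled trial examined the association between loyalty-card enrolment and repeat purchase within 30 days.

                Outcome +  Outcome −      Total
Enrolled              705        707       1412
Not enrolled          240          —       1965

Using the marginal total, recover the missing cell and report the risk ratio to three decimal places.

The missing cell is in the unexposed row: 1965 − 240 = 1725.
So a = 705, b = 707, c = 240, d = 1725.
RR = [a/(a+b)] / [c/(c+d)] = (705/1412) / (240/1965) = 0.49929/0.12214 = 4.08795

4.088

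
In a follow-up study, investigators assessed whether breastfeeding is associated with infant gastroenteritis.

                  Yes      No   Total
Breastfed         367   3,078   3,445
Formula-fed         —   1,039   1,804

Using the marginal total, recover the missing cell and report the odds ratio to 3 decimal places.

0.162

The missing cell is in the unexposed row: 1804 − 1039 = 765.
So a = 367, b = 3078, c = 765, d = 1039.
OR = (a·d)/(b·c) = (367 × 1039) / (3078 × 765) = 381313 / 2354670 = 0.16194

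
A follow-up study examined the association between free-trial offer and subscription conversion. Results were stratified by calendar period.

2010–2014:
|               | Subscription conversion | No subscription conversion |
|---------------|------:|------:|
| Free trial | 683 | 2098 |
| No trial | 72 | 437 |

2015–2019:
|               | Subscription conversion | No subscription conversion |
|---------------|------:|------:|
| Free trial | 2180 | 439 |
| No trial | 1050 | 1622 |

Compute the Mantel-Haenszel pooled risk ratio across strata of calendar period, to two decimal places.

RR_MH = Σ(aᵢ·n₀ᵢ/nᵢ) / Σ(cᵢ·n₁ᵢ/nᵢ), with n₁ᵢ = aᵢ+bᵢ (exposed), n₀ᵢ = cᵢ+dᵢ (unexposed), nᵢ = n₁ᵢ+n₀ᵢ.
Stratum 1 (2010–2014): n₁ = 2781, n₀ = 509, n = 3290; a·n₀/n = 683·509/3290 = 105.6678; c·n₁/n = 72·2781/3290 = 60.8608
Stratum 2 (2015–2019): n₁ = 2619, n₀ = 2672, n = 5291; a·n₀/n = 2180·2672/5291 = 1100.9185; c·n₁/n = 1050·2619/5291 = 519.7411
RR_MH = (105.6678 + 1100.9185) / (60.8608 + 519.7411) = 1206.5863 / 580.6019 = 2.07816

2.08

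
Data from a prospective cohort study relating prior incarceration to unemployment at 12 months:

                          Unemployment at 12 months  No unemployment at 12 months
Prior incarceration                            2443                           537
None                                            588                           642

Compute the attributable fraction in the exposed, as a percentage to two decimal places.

41.69

Cells: a = 2443, b = 537, c = 588, d = 642.
Risk in exposed = 2443/2980 = 0.81980; risk in unexposed = 588/1230 = 0.47805.
RR = 0.81980/0.47805 = 1.71488
AR% = (RR − 1)/RR × 100 = (1.71488 − 1)/1.71488 × 100 = 41.6871%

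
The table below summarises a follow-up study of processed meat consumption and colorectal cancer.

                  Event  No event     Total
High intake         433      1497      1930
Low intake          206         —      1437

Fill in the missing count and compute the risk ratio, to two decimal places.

1.57

The missing cell is in the unexposed row: 1437 − 206 = 1231.
So a = 433, b = 1497, c = 206, d = 1231.
RR = [a/(a+b)] / [c/(c+d)] = (433/1930) / (206/1437) = 0.22435/0.14335 = 1.56502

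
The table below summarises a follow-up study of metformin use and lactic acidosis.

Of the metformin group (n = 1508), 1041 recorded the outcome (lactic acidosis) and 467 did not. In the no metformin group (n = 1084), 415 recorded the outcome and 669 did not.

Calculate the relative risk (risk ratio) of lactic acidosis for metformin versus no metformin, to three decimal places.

From the description: a = 1041, b = 467, c = 415, d = 669.
Risk in exposed = 1041/1508 = 0.69032; risk in unexposed = 415/1084 = 0.38284.
RR = 0.69032 / 0.38284 = 1.80314
The risk among the exposed is 1.80 times that among the unexposed.

1.803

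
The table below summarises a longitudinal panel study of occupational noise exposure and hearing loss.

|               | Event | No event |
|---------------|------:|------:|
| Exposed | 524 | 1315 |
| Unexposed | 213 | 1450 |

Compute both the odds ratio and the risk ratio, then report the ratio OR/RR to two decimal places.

Cells: a = 524, b = 1315, c = 213, d = 1450.
OR = (524·1450)/(1315·213) = 759800/280095 = 2.71265
Risk in exposed = 524/1839 = 0.28494; risk in unexposed = 213/1663 = 0.12808; RR = 2.22465
OR/RR = 2.71265 / 2.22465 = 1.21936
The outcome is not rare, so the OR lies further from 1 than the RR.

1.22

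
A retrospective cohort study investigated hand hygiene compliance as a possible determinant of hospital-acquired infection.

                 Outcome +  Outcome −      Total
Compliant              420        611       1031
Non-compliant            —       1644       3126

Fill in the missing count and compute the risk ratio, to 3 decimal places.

0.859

The missing cell is in the unexposed row: 3126 − 1644 = 1482.
So a = 420, b = 611, c = 1482, d = 1644.
RR = [a/(a+b)] / [c/(c+d)] = (420/1031) / (1482/3126) = 0.40737/0.47409 = 0.85927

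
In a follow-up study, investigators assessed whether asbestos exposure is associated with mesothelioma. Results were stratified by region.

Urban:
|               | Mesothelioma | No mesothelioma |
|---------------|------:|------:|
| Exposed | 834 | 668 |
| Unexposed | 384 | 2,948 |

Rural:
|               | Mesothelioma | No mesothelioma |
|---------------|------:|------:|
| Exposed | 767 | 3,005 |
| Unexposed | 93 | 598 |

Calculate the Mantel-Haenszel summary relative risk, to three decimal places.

RR_MH = Σ(aᵢ·n₀ᵢ/nᵢ) / Σ(cᵢ·n₁ᵢ/nᵢ), with n₁ᵢ = aᵢ+bᵢ (exposed), n₀ᵢ = cᵢ+dᵢ (unexposed), nᵢ = n₁ᵢ+n₀ᵢ.
Stratum 1 (Urban): n₁ = 1502, n₀ = 3332, n = 4834; a·n₀/n = 834·3332/4834 = 574.8631; c·n₁/n = 384·1502/4834 = 119.3149
Stratum 2 (Rural): n₁ = 3772, n₀ = 691, n = 4463; a·n₀/n = 767·691/4463 = 118.7535; c·n₁/n = 93·3772/4463 = 78.6009
RR_MH = (574.8631 + 118.7535) / (119.3149 + 78.6009) = 693.6166 / 197.9158 = 3.50460

3.505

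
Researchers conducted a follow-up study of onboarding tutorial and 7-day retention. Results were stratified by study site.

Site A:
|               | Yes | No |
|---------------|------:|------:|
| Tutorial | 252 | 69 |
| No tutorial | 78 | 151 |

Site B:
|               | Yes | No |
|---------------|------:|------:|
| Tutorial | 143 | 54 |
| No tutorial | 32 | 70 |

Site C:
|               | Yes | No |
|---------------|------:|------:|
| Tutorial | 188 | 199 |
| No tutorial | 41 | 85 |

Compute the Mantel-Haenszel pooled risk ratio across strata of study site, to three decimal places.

RR_MH = Σ(aᵢ·n₀ᵢ/nᵢ) / Σ(cᵢ·n₁ᵢ/nᵢ), with n₁ᵢ = aᵢ+bᵢ (exposed), n₀ᵢ = cᵢ+dᵢ (unexposed), nᵢ = n₁ᵢ+n₀ᵢ.
Stratum 1 (Site A): n₁ = 321, n₀ = 229, n = 550; a·n₀/n = 252·229/550 = 104.9236; c·n₁/n = 78·321/550 = 45.5236
Stratum 2 (Site B): n₁ = 197, n₀ = 102, n = 299; a·n₀/n = 143·102/299 = 48.7826; c·n₁/n = 32·197/299 = 21.0836
Stratum 3 (Site C): n₁ = 387, n₀ = 126, n = 513; a·n₀/n = 188·126/513 = 46.1754; c·n₁/n = 41·387/513 = 30.9298
RR_MH = (104.9236 + 48.7826 + 46.1754) / (45.5236 + 21.0836 + 30.9298) = 199.8817 / 97.5371 = 2.04929

2.049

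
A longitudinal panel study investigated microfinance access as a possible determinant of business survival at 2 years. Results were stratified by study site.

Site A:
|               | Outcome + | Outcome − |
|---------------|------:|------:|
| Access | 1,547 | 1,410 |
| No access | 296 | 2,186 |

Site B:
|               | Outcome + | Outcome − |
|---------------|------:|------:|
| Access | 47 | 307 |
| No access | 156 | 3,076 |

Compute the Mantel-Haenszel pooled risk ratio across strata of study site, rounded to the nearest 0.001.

RR_MH = Σ(aᵢ·n₀ᵢ/nᵢ) / Σ(cᵢ·n₁ᵢ/nᵢ), with n₁ᵢ = aᵢ+bᵢ (exposed), n₀ᵢ = cᵢ+dᵢ (unexposed), nᵢ = n₁ᵢ+n₀ᵢ.
Stratum 1 (Site A): n₁ = 2957, n₀ = 2482, n = 5439; a·n₀/n = 1547·2482/5439 = 705.9485; c·n₁/n = 296·2957/5439 = 160.9252
Stratum 2 (Site B): n₁ = 354, n₀ = 3232, n = 3586; a·n₀/n = 47·3232/3586 = 42.3603; c·n₁/n = 156·354/3586 = 15.3999
RR_MH = (705.9485 + 42.3603) / (160.9252 + 15.3999) = 748.3088 / 176.3251 = 4.24392

4.244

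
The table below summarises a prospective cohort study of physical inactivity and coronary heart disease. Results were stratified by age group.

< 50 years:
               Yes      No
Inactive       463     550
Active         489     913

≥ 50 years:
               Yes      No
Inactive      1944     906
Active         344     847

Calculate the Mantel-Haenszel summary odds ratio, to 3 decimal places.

OR_MH = Σ(aᵢdᵢ/nᵢ) / Σ(bᵢcᵢ/nᵢ), where nᵢ is the stratum total.
Stratum 1 (< 50 years): n = 2415; a·d/n = 463·913/2415 = 175.0389; b·c/n = 550·489/2415 = 111.3665
Stratum 2 (≥ 50 years): n = 4041; a·d/n = 1944·847/4041 = 407.4655; b·c/n = 906·344/4041 = 77.1255
OR_MH = (175.0389 + 407.4655) / (111.3665 + 77.1255) = 582.5044 / 188.4919 = 3.09034

3.090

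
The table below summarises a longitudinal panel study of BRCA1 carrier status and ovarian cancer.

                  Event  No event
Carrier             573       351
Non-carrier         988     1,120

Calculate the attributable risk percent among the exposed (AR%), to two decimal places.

24.42

Cells: a = 573, b = 351, c = 988, d = 1120.
Risk in exposed = 573/924 = 0.62013; risk in unexposed = 988/2108 = 0.46869.
RR = 0.62013/0.46869 = 1.32311
AR% = (RR − 1)/RR × 100 = (1.32311 − 1)/1.32311 × 100 = 24.4206%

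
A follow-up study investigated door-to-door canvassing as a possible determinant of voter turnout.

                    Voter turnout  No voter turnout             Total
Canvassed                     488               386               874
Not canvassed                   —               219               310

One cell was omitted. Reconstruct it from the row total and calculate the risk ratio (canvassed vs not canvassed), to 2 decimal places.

The missing cell is in the unexposed row: 310 − 219 = 91.
So a = 488, b = 386, c = 91, d = 219.
RR = [a/(a+b)] / [c/(c+d)] = (488/874) / (91/310) = 0.55835/0.29355 = 1.90208

1.90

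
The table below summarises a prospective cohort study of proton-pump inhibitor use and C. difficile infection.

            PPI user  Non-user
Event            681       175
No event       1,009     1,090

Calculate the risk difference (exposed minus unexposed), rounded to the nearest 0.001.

0.265

Reading the table with exposure as columns: a = 681 (PPI user, case), b = 1009 (PPI user, non-case), c = 175 (Non-user, case), d = 1090.
Risk in exposed = 681/1690 = 0.402959; risk in unexposed = 175/1265 = 0.138340.
Risk difference = 0.402959 − 0.138340 = 0.264619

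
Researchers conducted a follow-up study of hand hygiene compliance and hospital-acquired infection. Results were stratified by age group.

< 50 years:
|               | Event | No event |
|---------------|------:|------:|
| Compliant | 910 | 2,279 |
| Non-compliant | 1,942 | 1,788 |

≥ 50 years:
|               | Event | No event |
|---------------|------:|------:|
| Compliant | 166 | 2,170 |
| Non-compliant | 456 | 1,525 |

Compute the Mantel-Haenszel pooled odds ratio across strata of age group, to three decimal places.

OR_MH = Σ(aᵢdᵢ/nᵢ) / Σ(bᵢcᵢ/nᵢ), where nᵢ is the stratum total.
Stratum 1 (< 50 years): n = 6919; a·d/n = 910·1788/6919 = 235.1612; b·c/n = 2279·1942/6919 = 639.6615
Stratum 2 (≥ 50 years): n = 4317; a·d/n = 166·1525/4317 = 58.6403; b·c/n = 2170·456/4317 = 229.2147
OR_MH = (235.1612 + 58.6403) / (639.6615 + 229.2147) = 293.8014 / 868.8762 = 0.33814

0.338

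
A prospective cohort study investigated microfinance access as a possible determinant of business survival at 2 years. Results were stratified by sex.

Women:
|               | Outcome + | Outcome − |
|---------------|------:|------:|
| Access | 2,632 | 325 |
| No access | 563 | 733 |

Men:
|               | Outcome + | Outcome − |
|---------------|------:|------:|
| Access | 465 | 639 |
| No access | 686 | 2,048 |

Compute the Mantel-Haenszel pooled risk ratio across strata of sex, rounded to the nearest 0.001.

1.925

RR_MH = Σ(aᵢ·n₀ᵢ/nᵢ) / Σ(cᵢ·n₁ᵢ/nᵢ), with n₁ᵢ = aᵢ+bᵢ (exposed), n₀ᵢ = cᵢ+dᵢ (unexposed), nᵢ = n₁ᵢ+n₀ᵢ.
Stratum 1 (Women): n₁ = 2957, n₀ = 1296, n = 4253; a·n₀/n = 2632·1296/4253 = 802.0390; c·n₁/n = 563·2957/4253 = 391.4392
Stratum 2 (Men): n₁ = 1104, n₀ = 2734, n = 3838; a·n₀/n = 465·2734/3838 = 331.2428; c·n₁/n = 686·1104/3838 = 197.3278
RR_MH = (802.0390 + 331.2428) / (391.4392 + 197.3278) = 1133.2819 / 588.7670 = 1.92484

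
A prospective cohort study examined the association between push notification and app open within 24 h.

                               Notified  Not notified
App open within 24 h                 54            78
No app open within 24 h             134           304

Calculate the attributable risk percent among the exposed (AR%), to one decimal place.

28.9

Reading the table with exposure as columns: a = 54 (Notified, case), b = 134 (Notified, non-case), c = 78 (Not notified, case), d = 304.
Risk in exposed = 54/188 = 0.28723; risk in unexposed = 78/382 = 0.20419.
RR = 0.28723/0.20419 = 1.40671
AR% = (RR − 1)/RR × 100 = (1.40671 − 1)/1.40671 × 100 = 28.9122%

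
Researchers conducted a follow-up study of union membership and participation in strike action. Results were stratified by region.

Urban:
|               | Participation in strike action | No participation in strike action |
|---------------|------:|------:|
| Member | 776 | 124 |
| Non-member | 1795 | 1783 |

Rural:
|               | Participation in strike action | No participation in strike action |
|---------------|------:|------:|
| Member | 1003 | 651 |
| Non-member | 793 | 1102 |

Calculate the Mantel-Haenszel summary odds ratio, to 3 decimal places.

3.179

OR_MH = Σ(aᵢdᵢ/nᵢ) / Σ(bᵢcᵢ/nᵢ), where nᵢ is the stratum total.
Stratum 1 (Urban): n = 4478; a·d/n = 776·1783/4478 = 308.9790; b·c/n = 124·1795/4478 = 49.7052
Stratum 2 (Rural): n = 3549; a·d/n = 1003·1102/3549 = 311.4415; b·c/n = 651·793/3549 = 145.4615
OR_MH = (308.9790 + 311.4415) / (49.7052 + 145.4615) = 620.4205 / 195.1668 = 3.17893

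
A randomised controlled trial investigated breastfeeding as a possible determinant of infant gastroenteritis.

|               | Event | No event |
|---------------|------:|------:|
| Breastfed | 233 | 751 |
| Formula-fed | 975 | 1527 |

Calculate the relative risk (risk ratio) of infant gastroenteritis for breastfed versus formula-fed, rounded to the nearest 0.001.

0.608

Cells: a = 233, b = 751, c = 975, d = 1527.
Risk in exposed = 233/984 = 0.23679; risk in unexposed = 975/2502 = 0.38969.
RR = 0.23679 / 0.38969 = 0.60764
The risk is 39% lower among the exposed than among the unexposed.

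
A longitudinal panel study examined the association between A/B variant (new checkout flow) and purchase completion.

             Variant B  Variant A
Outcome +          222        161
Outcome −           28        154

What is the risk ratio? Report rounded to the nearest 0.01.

1.74

Reading the table with exposure as columns: a = 222 (Variant B, case), b = 28 (Variant B, non-case), c = 161 (Variant A, case), d = 154.
Risk in exposed = 222/250 = 0.88800; risk in unexposed = 161/315 = 0.51111.
RR = 0.88800 / 0.51111 = 1.73739
The risk among the exposed is 1.74 times that among the unexposed.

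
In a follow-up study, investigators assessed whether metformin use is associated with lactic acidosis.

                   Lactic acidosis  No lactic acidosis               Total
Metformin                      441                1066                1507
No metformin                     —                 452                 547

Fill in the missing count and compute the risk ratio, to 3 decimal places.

1.685

The missing cell is in the unexposed row: 547 − 452 = 95.
So a = 441, b = 1066, c = 95, d = 452.
RR = [a/(a+b)] / [c/(c+d)] = (441/1507) / (95/547) = 0.29263/0.17367 = 1.68496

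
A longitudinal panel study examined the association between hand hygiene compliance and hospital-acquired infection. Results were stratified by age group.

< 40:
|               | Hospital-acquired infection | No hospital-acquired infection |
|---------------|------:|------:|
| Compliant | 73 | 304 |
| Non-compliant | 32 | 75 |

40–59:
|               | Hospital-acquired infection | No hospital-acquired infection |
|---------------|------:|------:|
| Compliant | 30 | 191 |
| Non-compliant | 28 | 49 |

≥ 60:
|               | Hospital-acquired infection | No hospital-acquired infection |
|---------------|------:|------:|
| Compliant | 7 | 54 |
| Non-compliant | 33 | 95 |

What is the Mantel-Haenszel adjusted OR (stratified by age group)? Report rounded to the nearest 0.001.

0.416

OR_MH = Σ(aᵢdᵢ/nᵢ) / Σ(bᵢcᵢ/nᵢ), where nᵢ is the stratum total.
Stratum 1 (< 40): n = 484; a·d/n = 73·75/484 = 11.3120; b·c/n = 304·32/484 = 20.0992
Stratum 2 (40–59): n = 298; a·d/n = 30·49/298 = 4.9329; b·c/n = 191·28/298 = 17.9463
Stratum 3 (≥ 60): n = 189; a·d/n = 7·95/189 = 3.5185; b·c/n = 54·33/189 = 9.4286
OR_MH = (11.3120 + 4.9329 + 3.5185) / (20.0992 + 17.9463 + 9.4286) = 19.7634 / 47.4741 = 0.41630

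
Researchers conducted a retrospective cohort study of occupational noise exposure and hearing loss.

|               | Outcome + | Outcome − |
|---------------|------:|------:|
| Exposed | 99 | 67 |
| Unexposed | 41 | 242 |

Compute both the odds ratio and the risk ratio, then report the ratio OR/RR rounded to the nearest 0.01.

Cells: a = 99, b = 67, c = 41, d = 242.
OR = (99·242)/(67·41) = 23958/2747 = 8.72151
Risk in exposed = 99/166 = 0.59639; risk in unexposed = 41/283 = 0.14488; RR = 4.11651
OR/RR = 8.72151 / 4.11651 = 2.11866
The outcome is not rare, so the OR lies further from 1 than the RR.

2.12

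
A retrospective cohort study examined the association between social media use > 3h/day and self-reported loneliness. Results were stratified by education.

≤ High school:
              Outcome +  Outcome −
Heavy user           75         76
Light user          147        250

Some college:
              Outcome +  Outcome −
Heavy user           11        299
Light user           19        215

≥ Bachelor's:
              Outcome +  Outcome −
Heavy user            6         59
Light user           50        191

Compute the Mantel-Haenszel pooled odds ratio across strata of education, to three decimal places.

OR_MH = Σ(aᵢdᵢ/nᵢ) / Σ(bᵢcᵢ/nᵢ), where nᵢ is the stratum total.
Stratum 1 (≤ High school): n = 548; a·d/n = 75·250/548 = 34.2153; b·c/n = 76·147/548 = 20.3869
Stratum 2 (Some college): n = 544; a·d/n = 11·215/544 = 4.3474; b·c/n = 299·19/544 = 10.4430
Stratum 3 (≥ Bachelor's): n = 306; a·d/n = 6·191/306 = 3.7451; b·c/n = 59·50/306 = 9.6405
OR_MH = (34.2153 + 4.3474 + 3.7451) / (20.3869 + 10.4430 + 9.6405) = 42.3079 / 40.4704 = 1.04540

1.045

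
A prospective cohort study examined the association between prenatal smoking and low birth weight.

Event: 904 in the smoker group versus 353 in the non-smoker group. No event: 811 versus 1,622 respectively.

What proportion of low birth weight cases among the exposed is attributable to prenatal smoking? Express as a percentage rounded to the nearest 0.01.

66.09

From the description: a = 904, b = 811, c = 353, d = 1622.
Risk in exposed = 904/1715 = 0.52711; risk in unexposed = 353/1975 = 0.17873.
RR = 0.52711/0.17873 = 2.94915
AR% = (RR − 1)/RR × 100 = (2.94915 − 1)/2.94915 × 100 = 66.0919%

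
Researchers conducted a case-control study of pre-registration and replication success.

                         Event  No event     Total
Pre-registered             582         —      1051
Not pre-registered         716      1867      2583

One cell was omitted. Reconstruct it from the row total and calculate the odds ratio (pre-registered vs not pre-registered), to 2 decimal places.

3.24

The missing cell is in the exposed row: 1051 − 582 = 469.
So a = 582, b = 469, c = 716, d = 1867.
OR = (a·d)/(b·c) = (582 × 1867) / (469 × 716) = 1086594 / 335804 = 3.23580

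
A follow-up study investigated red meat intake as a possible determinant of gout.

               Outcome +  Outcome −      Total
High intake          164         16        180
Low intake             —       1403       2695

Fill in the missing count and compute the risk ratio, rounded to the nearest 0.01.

The missing cell is in the unexposed row: 2695 − 1403 = 1292.
So a = 164, b = 16, c = 1292, d = 1403.
RR = [a/(a+b)] / [c/(c+d)] = (164/180) / (1292/2695) = 0.91111/0.47941 = 1.90050

1.90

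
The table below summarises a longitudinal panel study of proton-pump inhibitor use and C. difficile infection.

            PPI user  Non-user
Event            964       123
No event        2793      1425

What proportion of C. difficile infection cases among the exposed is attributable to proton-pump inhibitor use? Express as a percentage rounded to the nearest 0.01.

Reading the table with exposure as columns: a = 964 (PPI user, case), b = 2793 (PPI user, non-case), c = 123 (Non-user, case), d = 1425.
Risk in exposed = 964/3757 = 0.25659; risk in unexposed = 123/1548 = 0.07946.
RR = 0.25659/0.07946 = 3.22925
AR% = (RR − 1)/RR × 100 = (3.22925 − 1)/3.22925 × 100 = 69.0331%

69.03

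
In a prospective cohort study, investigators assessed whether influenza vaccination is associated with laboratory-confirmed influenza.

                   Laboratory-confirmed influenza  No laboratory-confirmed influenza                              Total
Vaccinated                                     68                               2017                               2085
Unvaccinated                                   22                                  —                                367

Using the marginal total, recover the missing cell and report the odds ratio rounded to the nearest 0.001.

0.529

The missing cell is in the unexposed row: 367 − 22 = 345.
So a = 68, b = 2017, c = 22, d = 345.
OR = (a·d)/(b·c) = (68 × 345) / (2017 × 22) = 23460 / 44374 = 0.52869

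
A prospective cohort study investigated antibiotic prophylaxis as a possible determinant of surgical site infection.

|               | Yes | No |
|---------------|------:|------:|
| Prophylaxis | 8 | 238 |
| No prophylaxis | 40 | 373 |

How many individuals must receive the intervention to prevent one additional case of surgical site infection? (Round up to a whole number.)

Risk in treated group = 8/246 = 0.03252; risk in control = 40/413 = 0.09685.
Absolute risk reduction = 0.09685 − 0.03252 = 0.06433
NNT = 1 / ARR = 1 / 0.06433 = 15.544 → round up → 16

16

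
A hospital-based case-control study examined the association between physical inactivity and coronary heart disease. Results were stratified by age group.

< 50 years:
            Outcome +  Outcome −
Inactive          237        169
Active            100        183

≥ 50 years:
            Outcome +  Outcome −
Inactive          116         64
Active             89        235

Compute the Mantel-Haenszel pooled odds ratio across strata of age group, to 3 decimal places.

3.266

OR_MH = Σ(aᵢdᵢ/nᵢ) / Σ(bᵢcᵢ/nᵢ), where nᵢ is the stratum total.
Stratum 1 (< 50 years): n = 689; a·d/n = 237·183/689 = 62.9478; b·c/n = 169·100/689 = 24.5283
Stratum 2 (≥ 50 years): n = 504; a·d/n = 116·235/504 = 54.0873; b·c/n = 64·89/504 = 11.3016
OR_MH = (62.9478 + 54.0873) / (24.5283 + 11.3016) = 117.0351 / 35.8299 = 3.26641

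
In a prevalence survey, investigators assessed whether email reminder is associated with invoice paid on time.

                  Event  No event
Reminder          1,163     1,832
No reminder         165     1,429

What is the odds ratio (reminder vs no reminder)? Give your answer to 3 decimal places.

Cells: a = 1163, b = 1832, c = 165, d = 1429.
OR = (a·d)/(b·c) = (1163 × 1429) / (1832 × 165) = 1661927 / 302280 = 5.49797
The odds of invoice paid on time are about 5.50 times as high in the reminder group.

5.498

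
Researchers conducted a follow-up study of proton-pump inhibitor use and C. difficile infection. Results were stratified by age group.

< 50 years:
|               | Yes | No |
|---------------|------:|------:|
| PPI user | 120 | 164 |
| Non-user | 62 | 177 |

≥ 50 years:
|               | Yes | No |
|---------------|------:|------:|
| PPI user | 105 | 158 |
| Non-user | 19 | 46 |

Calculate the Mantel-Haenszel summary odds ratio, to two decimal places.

OR_MH = Σ(aᵢdᵢ/nᵢ) / Σ(bᵢcᵢ/nᵢ), where nᵢ is the stratum total.
Stratum 1 (< 50 years): n = 523; a·d/n = 120·177/523 = 40.6119; b·c/n = 164·62/523 = 19.4417
Stratum 2 (≥ 50 years): n = 328; a·d/n = 105·46/328 = 14.7256; b·c/n = 158·19/328 = 9.1524
OR_MH = (40.6119 + 14.7256) / (19.4417 + 9.1524) = 55.3375 / 28.5941 = 1.93527

1.94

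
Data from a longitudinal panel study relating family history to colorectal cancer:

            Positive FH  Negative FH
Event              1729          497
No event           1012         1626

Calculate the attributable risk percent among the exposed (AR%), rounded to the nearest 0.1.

62.9

Reading the table with exposure as columns: a = 1729 (Positive FH, case), b = 1012 (Positive FH, non-case), c = 497 (Negative FH, case), d = 1626.
Risk in exposed = 1729/2741 = 0.63079; risk in unexposed = 497/2123 = 0.23410.
RR = 0.63079/0.23410 = 2.69451
AR% = (RR − 1)/RR × 100 = (2.69451 − 1)/2.69451 × 100 = 62.8875%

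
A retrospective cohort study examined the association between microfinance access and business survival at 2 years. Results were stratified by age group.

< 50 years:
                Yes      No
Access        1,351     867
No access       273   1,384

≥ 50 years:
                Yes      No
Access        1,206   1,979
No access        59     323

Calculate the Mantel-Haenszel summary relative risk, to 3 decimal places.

3.383

RR_MH = Σ(aᵢ·n₀ᵢ/nᵢ) / Σ(cᵢ·n₁ᵢ/nᵢ), with n₁ᵢ = aᵢ+bᵢ (exposed), n₀ᵢ = cᵢ+dᵢ (unexposed), nᵢ = n₁ᵢ+n₀ᵢ.
Stratum 1 (< 50 years): n₁ = 2218, n₀ = 1657, n = 3875; a·n₀/n = 1351·1657/3875 = 577.7050; c·n₁/n = 273·2218/3875 = 156.2617
Stratum 2 (≥ 50 years): n₁ = 3185, n₀ = 382, n = 3567; a·n₀/n = 1206·382/3567 = 129.1539; c·n₁/n = 59·3185/3567 = 52.6815
RR_MH = (577.7050 + 129.1539) / (156.2617 + 52.6815) = 706.8589 / 208.9432 = 3.38302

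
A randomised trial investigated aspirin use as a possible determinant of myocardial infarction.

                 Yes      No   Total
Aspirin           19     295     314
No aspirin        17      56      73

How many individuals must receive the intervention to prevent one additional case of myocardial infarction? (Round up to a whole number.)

6

Risk in treated group = 19/314 = 0.06051; risk in control = 17/73 = 0.23288.
Absolute risk reduction = 0.23288 − 0.06051 = 0.17237
NNT = 1 / ARR = 1 / 0.17237 = 5.802 → round up → 6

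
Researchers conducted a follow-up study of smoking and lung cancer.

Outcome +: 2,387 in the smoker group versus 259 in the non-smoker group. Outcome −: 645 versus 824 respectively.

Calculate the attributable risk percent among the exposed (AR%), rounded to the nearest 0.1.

69.6

From the description: a = 2387, b = 645, c = 259, d = 824.
Risk in exposed = 2387/3032 = 0.78727; risk in unexposed = 259/1083 = 0.23915.
RR = 0.78727/0.23915 = 3.29194
AR% = (RR − 1)/RR × 100 = (3.29194 − 1)/3.29194 × 100 = 69.6228%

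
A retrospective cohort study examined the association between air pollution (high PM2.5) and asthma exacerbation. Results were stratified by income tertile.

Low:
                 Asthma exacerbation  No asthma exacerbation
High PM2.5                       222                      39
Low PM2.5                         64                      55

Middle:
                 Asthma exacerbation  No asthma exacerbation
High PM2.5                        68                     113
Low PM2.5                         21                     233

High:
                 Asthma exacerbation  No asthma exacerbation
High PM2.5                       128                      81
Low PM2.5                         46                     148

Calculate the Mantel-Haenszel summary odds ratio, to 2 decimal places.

OR_MH = Σ(aᵢdᵢ/nᵢ) / Σ(bᵢcᵢ/nᵢ), where nᵢ is the stratum total.
Stratum 1 (Low): n = 380; a·d/n = 222·55/380 = 32.1316; b·c/n = 39·64/380 = 6.5684
Stratum 2 (Middle): n = 435; a·d/n = 68·233/435 = 36.4230; b·c/n = 113·21/435 = 5.4552
Stratum 3 (High): n = 403; a·d/n = 128·148/403 = 47.0074; b·c/n = 81·46/403 = 9.2457
OR_MH = (32.1316 + 36.4230 + 47.0074) / (6.5684 + 5.4552 + 9.2457) = 115.5620 / 21.2693 = 5.43329

5.43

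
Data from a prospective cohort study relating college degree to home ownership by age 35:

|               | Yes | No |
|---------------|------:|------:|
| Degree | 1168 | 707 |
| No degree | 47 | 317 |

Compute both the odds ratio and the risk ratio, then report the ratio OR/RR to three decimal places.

Cells: a = 1168, b = 707, c = 47, d = 317.
OR = (1168·317)/(707·47) = 370256/33229 = 11.14256
Risk in exposed = 1168/1875 = 0.62293; risk in unexposed = 47/364 = 0.12912; RR = 4.82442
OR/RR = 11.14256 / 4.82442 = 2.30962
The outcome is not rare, so the OR lies further from 1 than the RR.

2.310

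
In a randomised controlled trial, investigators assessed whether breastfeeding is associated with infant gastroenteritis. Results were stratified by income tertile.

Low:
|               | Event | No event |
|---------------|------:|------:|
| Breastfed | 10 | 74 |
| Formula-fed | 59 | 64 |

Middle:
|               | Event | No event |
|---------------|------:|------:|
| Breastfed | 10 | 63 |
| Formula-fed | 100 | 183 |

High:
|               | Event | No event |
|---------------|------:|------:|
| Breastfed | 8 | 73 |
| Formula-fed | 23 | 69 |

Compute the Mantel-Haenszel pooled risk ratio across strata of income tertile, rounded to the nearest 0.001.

0.329

RR_MH = Σ(aᵢ·n₀ᵢ/nᵢ) / Σ(cᵢ·n₁ᵢ/nᵢ), with n₁ᵢ = aᵢ+bᵢ (exposed), n₀ᵢ = cᵢ+dᵢ (unexposed), nᵢ = n₁ᵢ+n₀ᵢ.
Stratum 1 (Low): n₁ = 84, n₀ = 123, n = 207; a·n₀/n = 10·123/207 = 5.9420; c·n₁/n = 59·84/207 = 23.9420
Stratum 2 (Middle): n₁ = 73, n₀ = 283, n = 356; a·n₀/n = 10·283/356 = 7.9494; c·n₁/n = 100·73/356 = 20.5056
Stratum 3 (High): n₁ = 81, n₀ = 92, n = 173; a·n₀/n = 8·92/173 = 4.2543; c·n₁/n = 23·81/173 = 10.7688
RR_MH = (5.9420 + 7.9494 + 4.2543) / (23.9420 + 20.5056 + 10.7688) = 18.1458 / 55.2164 = 0.32863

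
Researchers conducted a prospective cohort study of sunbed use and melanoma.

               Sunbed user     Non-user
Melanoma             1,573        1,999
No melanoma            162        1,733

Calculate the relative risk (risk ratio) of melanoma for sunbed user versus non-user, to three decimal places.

1.693

Reading the table with exposure as columns: a = 1573 (Sunbed user, case), b = 162 (Sunbed user, non-case), c = 1999 (Non-user, case), d = 1733.
Risk in exposed = 1573/1735 = 0.90663; risk in unexposed = 1999/3732 = 0.53564.
RR = 0.90663 / 0.53564 = 1.69261
The risk among the exposed is 1.69 times that among the unexposed.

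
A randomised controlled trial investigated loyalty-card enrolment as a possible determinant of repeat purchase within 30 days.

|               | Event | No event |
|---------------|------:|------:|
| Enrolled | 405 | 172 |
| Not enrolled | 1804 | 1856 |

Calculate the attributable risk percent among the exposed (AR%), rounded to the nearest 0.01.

Cells: a = 405, b = 172, c = 1804, d = 1856.
Risk in exposed = 405/577 = 0.70191; risk in unexposed = 1804/3660 = 0.49290.
RR = 0.70191/0.49290 = 1.42405
AR% = (RR − 1)/RR × 100 = (1.42405 − 1)/1.42405 × 100 = 29.7775%

29.78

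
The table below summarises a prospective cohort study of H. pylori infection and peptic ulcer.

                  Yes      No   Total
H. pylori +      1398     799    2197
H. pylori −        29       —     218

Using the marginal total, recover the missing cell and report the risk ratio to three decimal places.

4.783

The missing cell is in the unexposed row: 218 − 29 = 189.
So a = 1398, b = 799, c = 29, d = 189.
RR = [a/(a+b)] / [c/(c+d)] = (1398/2197) / (29/218) = 0.63632/0.13303 = 4.78339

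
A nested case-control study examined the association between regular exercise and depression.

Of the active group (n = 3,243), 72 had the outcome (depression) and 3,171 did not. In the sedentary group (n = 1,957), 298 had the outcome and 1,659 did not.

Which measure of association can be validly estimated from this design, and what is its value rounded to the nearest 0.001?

From the description: a = 72, b = 3171, c = 298, d = 1659.
This is a nested case-control study: participants were sampled on outcome status, so risks in the source population cannot be estimated directly — relative risk is not valid here. The odds ratio is the appropriate measure.
OR = (a·d)/(b·c) = (72 × 1659) / (3171 × 298) = 119448 / 944958 = 0.12641

0.126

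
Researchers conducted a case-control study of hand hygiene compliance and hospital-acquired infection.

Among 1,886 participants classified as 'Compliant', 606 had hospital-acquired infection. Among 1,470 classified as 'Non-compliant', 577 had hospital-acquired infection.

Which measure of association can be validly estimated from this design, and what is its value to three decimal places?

0.733

From the description: a = 606, b = 1280, c = 577, d = 893.
This is a case-control study: participants were sampled on outcome status, so risks in the source population cannot be estimated directly — relative risk is not valid here. The odds ratio is the appropriate measure.
OR = (a·d)/(b·c) = (606 × 893) / (1280 × 577) = 541158 / 738560 = 0.73272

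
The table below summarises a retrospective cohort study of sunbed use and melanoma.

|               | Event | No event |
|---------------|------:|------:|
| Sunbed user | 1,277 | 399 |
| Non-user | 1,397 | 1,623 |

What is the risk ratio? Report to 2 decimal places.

Cells: a = 1277, b = 399, c = 1397, d = 1623.
Risk in exposed = 1277/1676 = 0.76193; risk in unexposed = 1397/3020 = 0.46258.
RR = 0.76193 / 0.46258 = 1.64713
The risk among the exposed is 1.65 times that among the unexposed.

1.65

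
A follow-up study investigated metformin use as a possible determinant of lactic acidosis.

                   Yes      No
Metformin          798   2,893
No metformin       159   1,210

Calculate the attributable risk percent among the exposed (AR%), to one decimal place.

46.3

Cells: a = 798, b = 2893, c = 159, d = 1210.
Risk in exposed = 798/3691 = 0.21620; risk in unexposed = 159/1369 = 0.11614.
RR = 0.21620/0.11614 = 1.86151
AR% = (RR − 1)/RR × 100 = (1.86151 − 1)/1.86151 × 100 = 46.2801%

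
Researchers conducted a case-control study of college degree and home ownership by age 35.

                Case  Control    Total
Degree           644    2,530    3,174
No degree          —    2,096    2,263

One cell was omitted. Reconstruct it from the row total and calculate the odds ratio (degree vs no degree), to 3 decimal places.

3.195

The missing cell is in the unexposed row: 2263 − 2096 = 167.
So a = 644, b = 2530, c = 167, d = 2096.
OR = (a·d)/(b·c) = (644 × 2096) / (2530 × 167) = 1349824 / 422510 = 3.19477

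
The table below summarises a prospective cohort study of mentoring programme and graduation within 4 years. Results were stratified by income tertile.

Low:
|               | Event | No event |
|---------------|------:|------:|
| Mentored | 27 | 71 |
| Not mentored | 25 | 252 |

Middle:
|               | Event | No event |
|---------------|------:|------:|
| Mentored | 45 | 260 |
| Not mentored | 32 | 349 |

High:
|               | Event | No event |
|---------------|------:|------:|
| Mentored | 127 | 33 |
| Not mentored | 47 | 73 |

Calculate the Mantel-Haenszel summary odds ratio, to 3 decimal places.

OR_MH = Σ(aᵢdᵢ/nᵢ) / Σ(bᵢcᵢ/nᵢ), where nᵢ is the stratum total.
Stratum 1 (Low): n = 375; a·d/n = 27·252/375 = 18.1440; b·c/n = 71·25/375 = 4.7333
Stratum 2 (Middle): n = 686; a·d/n = 45·349/686 = 22.8936; b·c/n = 260·32/686 = 12.1283
Stratum 3 (High): n = 280; a·d/n = 127·73/280 = 33.1107; b·c/n = 33·47/280 = 5.5393
OR_MH = (18.1440 + 22.8936 + 33.1107) / (4.7333 + 12.1283 + 5.5393) = 74.1483 / 22.4009 = 3.31006

3.310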